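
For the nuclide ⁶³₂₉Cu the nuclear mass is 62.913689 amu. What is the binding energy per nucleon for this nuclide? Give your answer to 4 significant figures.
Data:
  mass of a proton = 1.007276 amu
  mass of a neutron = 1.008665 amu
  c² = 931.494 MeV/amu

Z = 29, so N = A − Z = 63 − 29 = 34.
Total constituent mass: 29 × 1.007276 + 34 × 1.008665 = 63.505614 amu
The mass defect is 63.505614 − 62.913689 = 0.591925 amu.
Converting to energy: 0.591925 amu × 931.494 MeV/amu = 551.375 MeV
Per nucleon: 551.375 / 63 = 8.752 MeV

8.752 MeV/nucleon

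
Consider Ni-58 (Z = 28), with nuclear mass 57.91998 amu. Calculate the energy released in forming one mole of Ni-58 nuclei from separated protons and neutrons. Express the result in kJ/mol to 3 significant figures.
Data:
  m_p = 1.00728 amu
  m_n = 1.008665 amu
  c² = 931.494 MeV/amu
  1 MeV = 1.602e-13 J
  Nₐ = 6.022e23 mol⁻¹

Total constituent mass: 28 × 1.00728 + 30 × 1.008665 = 58.463790 amu
Δm = 58.463790 − 57.91998 = 0.543810 amu
Converting to energy: 0.543810 amu × 931.494 MeV/amu = 506.556 MeV
Per nucleus in joules: 506.556 MeV × 1.602e-13 J/MeV = 8.1150e-11 J
Per mole: 8.1150e-11 J × 6.022e23 mol⁻¹ = 4.8869e+13 J/mol

4.89e+10 kJ/mol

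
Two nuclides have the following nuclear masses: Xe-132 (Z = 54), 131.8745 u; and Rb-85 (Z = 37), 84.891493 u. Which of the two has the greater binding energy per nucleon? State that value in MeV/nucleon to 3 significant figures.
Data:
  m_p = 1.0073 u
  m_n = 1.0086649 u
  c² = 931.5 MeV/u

Xe-132: Σm = 54(1.0073) + 78(1.0086649) = 133.0700622 u; Δm = 1.1955622 u; E_B = 1113.7 MeV; E_B/A = 8.437 MeV
Rb-85: Σm = 37(1.0073) + 48(1.0086649) = 85.6860152 u; Δm = 0.7945222 u; E_B = 740.10 MeV; E_B/A = 8.707 MeV
Rb-85 has the higher binding energy per nucleon, so it is the more tightly bound nucleus.

Rb-85; 8.71 MeV/nucleon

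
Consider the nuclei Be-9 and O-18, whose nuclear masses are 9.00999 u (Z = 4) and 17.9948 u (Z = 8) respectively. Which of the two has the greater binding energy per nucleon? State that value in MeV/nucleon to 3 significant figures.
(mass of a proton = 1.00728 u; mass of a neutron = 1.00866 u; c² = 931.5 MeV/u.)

Be-9: Σm = 4(1.00728) + 5(1.00866) = 9.07242 u; Δm = 0.06243 u; E_B = 58.154 MeV; E_B/A = 6.462 MeV
O-18: Σm = 8(1.00728) + 10(1.00866) = 18.14484 u; Δm = 0.15004 u; E_B = 139.762 MeV; E_B/A = 7.7646 MeV
O-18 has the higher binding energy per nucleon, so it is the more tightly bound nucleus.

O-18; 7.76 MeV/nucleon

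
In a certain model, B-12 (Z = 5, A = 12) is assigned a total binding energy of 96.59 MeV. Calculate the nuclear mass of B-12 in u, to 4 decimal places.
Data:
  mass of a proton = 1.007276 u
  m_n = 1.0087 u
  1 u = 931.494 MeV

Mass defect = 96.59 MeV / (931.494 MeV/u) = 0.103694 u
Constituent mass = 5(1.007276) + 7(1.0087) = 12.097280 u
Nuclear mass = 12.097280 − 0.103694 = 11.993586 u ≈ 11.9936 u (to 4 decimal places)

11.9936 u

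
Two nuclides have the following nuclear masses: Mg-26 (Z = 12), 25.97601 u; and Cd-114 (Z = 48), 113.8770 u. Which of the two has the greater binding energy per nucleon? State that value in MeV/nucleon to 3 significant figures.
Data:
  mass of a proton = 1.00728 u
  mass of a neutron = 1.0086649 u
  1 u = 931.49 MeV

Cd-114; 8.53 MeV/nucleon

Mg-26: Σm = 12(1.00728) + 14(1.0086649) = 26.2086686 u; Δm = 0.2326586 u; E_B = 216.72 MeV; E_B/A = 8.335 MeV
Cd-114: Σm = 48(1.00728) + 66(1.0086649) = 114.9213234 u; Δm = 1.0443234 u; E_B = 972.78 MeV; E_B/A = 8.533 MeV
Cd-114 has the higher binding energy per nucleon, so it is the more tightly bound nucleus.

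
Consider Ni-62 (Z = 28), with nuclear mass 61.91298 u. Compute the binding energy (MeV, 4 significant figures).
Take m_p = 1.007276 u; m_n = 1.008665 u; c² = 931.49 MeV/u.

Total constituent mass: 28 × 1.007276 + 34 × 1.008665 = 62.498338 u
Δm = 62.498338 − 61.91298 = 0.585358 u
Converting to energy: 0.585358 u × 931.49 MeV/u = 545.255 MeV

545.3 MeV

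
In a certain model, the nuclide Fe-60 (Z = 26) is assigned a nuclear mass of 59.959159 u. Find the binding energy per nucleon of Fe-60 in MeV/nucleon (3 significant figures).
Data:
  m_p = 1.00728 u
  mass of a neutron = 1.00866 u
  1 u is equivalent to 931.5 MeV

8.14 MeV/nucleon

Mass of separated nucleons = 26(1.00728) + 34(1.00866) = 26.18928 + 34.29444 = 60.48372 u
The mass defect is 60.48372 − 59.959159 = 0.524561 u.
E_B = 0.524561 × 931.5 = 488.629 MeV
Per nucleon: 488.629 / 60 = 8.144 MeV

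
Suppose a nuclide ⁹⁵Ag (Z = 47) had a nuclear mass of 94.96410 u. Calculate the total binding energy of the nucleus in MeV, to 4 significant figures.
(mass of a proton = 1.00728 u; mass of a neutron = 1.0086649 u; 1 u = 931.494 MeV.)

Z = 47, so N = A − Z = 95 − 47 = 48.
Mass of separated nucleons = 47(1.00728) + 48(1.0086649) = 47.34216 + 48.4159152 = 95.7580752 u
Δm = 95.7580752 − 94.96410 = 0.7939752 u
Converting to energy: 0.7939752 u × 931.494 MeV/u = 739.583 MeV

739.6 MeV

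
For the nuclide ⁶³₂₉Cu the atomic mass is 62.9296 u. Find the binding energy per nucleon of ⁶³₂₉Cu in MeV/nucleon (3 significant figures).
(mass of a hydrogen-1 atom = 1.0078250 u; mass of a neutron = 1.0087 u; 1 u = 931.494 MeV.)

8.77 MeV/nucleon

The nucleus contains 29 protons and 63 − 29 = 34 neutrons.
Mass of separated nucleons = 29(1.0078250) + 34(1.0087) = 29.2269250 + 34.2958 = 63.5227250 u
The mass defect is 63.5227250 − 62.9296 = 0.5931250 u.
E_B = 0.5931250 × 931.494 = 552.492 MeV
Dividing by A = 63 gives 8.770 MeV per nucleon.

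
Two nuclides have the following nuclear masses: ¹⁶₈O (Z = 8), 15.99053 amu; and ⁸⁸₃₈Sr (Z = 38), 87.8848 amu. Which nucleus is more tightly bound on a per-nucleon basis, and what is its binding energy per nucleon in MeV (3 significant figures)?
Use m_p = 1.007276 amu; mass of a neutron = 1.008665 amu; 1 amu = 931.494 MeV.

⁸⁸₃₈Sr; 8.73 MeV/nucleon

¹⁶₈O: Σm = 8(1.007276) + 8(1.008665) = 16.127528 amu; Δm = 0.136998 amu; E_B = 127.61 MeV; E_B/A = 7.976 MeV
⁸⁸₃₈Sr: Σm = 38(1.007276) + 50(1.008665) = 88.709738 amu; Δm = 0.824938 amu; E_B = 768.42 MeV; E_B/A = 8.732 MeV
⁸⁸₃₈Sr has the higher binding energy per nucleon, so it is the more tightly bound nucleus.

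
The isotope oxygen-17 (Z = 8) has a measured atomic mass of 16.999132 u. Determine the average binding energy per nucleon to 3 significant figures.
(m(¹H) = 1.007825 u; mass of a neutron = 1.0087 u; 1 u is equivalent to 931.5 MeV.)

7.77 MeV/nucleon

The nucleus contains 8 protons and 17 − 8 = 9 neutrons.
Mass of separated nucleons = 8(1.007825) + 9(1.0087) = 8.062600 + 9.0783 = 17.140900 u
Δm = 17.140900 − 16.999132 = 0.141768 u
Binding energy = Δm·c² = 0.141768 × 931.5 MeV/u = 132.057 MeV
Dividing by A = 17 gives 7.768 MeV per nucleon.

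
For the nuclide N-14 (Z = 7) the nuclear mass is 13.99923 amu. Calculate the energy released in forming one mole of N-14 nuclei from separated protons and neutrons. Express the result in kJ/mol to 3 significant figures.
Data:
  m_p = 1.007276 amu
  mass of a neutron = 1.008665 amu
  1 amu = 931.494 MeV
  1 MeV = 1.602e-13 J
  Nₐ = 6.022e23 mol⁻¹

The nucleus contains 7 protons and 14 − 7 = 7 neutrons.
Mass of separated nucleons = 7(1.007276) + 7(1.008665) = 7.050932 + 7.060655 = 14.111587 amu
Δm = 14.111587 − 13.99923 = 0.112357 amu
Binding energy = Δm·c² = 0.112357 × 931.494 MeV/amu = 104.660 MeV
Per nucleus in joules: 104.660 MeV × 1.602e-13 J/MeV = 1.6767e-11 J
Per mole: 1.6767e-11 J × 6.022e23 mol⁻¹ = 1.0097e+13 J/mol

1.01e+10 kJ/mol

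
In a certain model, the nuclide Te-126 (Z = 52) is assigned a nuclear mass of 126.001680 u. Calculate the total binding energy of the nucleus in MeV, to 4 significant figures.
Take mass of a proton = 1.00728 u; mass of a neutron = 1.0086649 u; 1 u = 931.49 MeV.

Z = 52, so N = A − Z = 126 − 52 = 74.
Σm = 52·m_p + 74·m_n = 52.37856 + 74.6412026 = 127.0197626 u
Mass defect Δm = 127.0197626 − 126.001680 = 1.0180826 u
Converting to energy: 1.0180826 u × 931.49 MeV/u = 948.334 MeV

948.3 MeV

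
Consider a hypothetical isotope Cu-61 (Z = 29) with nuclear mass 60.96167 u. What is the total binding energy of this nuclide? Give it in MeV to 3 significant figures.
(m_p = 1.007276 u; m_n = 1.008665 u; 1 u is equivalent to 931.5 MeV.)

Total constituent mass: 29 × 1.007276 + 32 × 1.008665 = 61.488284 u
Δm = 61.488284 − 60.96167 = 0.526614 u
E_B = 0.526614 × 931.5 = 490.541 MeV

491 MeV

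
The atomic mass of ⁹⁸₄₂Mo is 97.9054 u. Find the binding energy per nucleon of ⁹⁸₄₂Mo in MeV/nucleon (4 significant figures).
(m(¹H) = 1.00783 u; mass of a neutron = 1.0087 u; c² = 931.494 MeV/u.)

Total constituent mass: 42 × 1.00783 + 56 × 1.0087 = 98.81606 u
Mass defect Δm = 98.81606 − 97.9054 = 0.91066 u
E_B = 0.91066 × 931.494 = 848.274 MeV
BE/A = 848.274 MeV / 98 = 8.656 MeV/nucleon

8.656 MeV/nucleon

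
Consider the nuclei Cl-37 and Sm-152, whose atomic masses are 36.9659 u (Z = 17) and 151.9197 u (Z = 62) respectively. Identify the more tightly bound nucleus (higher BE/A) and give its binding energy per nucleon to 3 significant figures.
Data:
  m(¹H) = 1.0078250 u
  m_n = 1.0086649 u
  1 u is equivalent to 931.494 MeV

Cl-37; 8.57 MeV/nucleon

Cl-37: Σm = 17(1.0078250) + 20(1.0086649) = 37.3063230 u; Δm = 0.3404230 u; E_B = 317.10 MeV; E_B/A = 8.570 MeV
Sm-152: Σm = 62(1.0078250) + 90(1.0086649) = 153.2649910 u; Δm = 1.3452910 u; E_B = 1253.1 MeV; E_B/A = 8.244 MeV
Cl-37 has the higher binding energy per nucleon, so it is the more tightly bound nucleus.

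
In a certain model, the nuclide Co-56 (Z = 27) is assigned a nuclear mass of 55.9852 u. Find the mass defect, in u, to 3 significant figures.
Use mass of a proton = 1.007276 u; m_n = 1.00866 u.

With 27 protons and 29 neutrons (A = 56):
Σm = 27·m_p + 29·m_n = 27.196452 + 29.25114 = 56.447592 u
The mass defect is 56.447592 − 55.9852 = 0.462392 u.

0.462 u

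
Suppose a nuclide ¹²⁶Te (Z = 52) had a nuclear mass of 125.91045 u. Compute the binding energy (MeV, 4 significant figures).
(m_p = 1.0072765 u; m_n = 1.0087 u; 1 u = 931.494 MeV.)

Mass of separated nucleons = 52(1.0072765) + 74(1.0087) = 52.3783780 + 74.6438 = 127.0221780 u
The mass defect is 127.0221780 − 125.91045 = 1.1117280 u.
Converting to energy: 1.1117280 u × 931.494 MeV/u = 1035.57 MeV

1036 MeV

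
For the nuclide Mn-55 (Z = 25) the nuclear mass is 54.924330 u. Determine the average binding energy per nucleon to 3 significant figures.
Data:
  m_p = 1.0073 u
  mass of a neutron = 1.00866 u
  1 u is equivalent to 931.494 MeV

The nucleus contains 25 protons and 55 − 25 = 30 neutrons.
Σm = 25·m_p + 30·m_n = 25.1825 + 30.25980 = 55.44230 u
The mass defect is 55.44230 − 54.924330 = 0.517970 u.
E_B = 0.517970 × 931.494 = 482.486 MeV
Dividing by A = 55 gives 8.772 MeV per nucleon.

8.77 MeV/nucleon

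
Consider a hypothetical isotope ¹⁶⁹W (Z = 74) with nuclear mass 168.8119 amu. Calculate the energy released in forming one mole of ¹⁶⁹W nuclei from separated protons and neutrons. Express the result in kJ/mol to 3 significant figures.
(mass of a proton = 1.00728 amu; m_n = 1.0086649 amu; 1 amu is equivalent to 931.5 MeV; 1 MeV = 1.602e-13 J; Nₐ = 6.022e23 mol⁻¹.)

1.39e+11 kJ/mol

With 74 protons and 95 neutrons (A = 169):
Total constituent mass: 74 × 1.00728 + 95 × 1.0086649 = 170.3618855 amu
Δm = 170.3618855 − 168.8119 = 1.5499855 amu
Converting to energy: 1.5499855 amu × 931.5 MeV/amu = 1443.81 MeV
Per nucleus in joules: 1443.81 MeV × 1.602e-13 J/MeV = 2.3130e-10 J
Per mole: 2.3130e-10 J × 6.022e23 mol⁻¹ = 1.3929e+14 J/mol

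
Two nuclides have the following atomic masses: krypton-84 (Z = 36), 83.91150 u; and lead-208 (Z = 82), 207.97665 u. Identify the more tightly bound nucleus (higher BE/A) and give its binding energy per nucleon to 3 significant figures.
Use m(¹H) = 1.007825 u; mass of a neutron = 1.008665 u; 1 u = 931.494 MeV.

krypton-84: Σm = 36(1.007825) + 48(1.008665) = 84.697620 u; Δm = 0.786120 u; E_B = 732.266 MeV; E_B/A = 8.717 MeV
lead-208: Σm = 82(1.007825) + 126(1.008665) = 209.733440 u; Δm = 1.756790 u; E_B = 1636.4 MeV; E_B/A = 7.867 MeV
krypton-84 has the higher binding energy per nucleon, so it is the more tightly bound nucleus.

krypton-84; 8.72 MeV/nucleon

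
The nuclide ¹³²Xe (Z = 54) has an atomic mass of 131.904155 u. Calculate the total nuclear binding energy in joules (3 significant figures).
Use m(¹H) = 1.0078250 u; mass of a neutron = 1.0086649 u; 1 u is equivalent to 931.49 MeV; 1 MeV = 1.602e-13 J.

1.78e-10 J

Total constituent mass: 54 × 1.0078250 + 78 × 1.0086649 = 133.0984122 u
Δm = 133.0984122 − 131.904155 = 1.1942572 u
Binding energy = Δm·c² = 1.1942572 × 931.49 MeV/u = 1112.44 MeV
In joules: 1112.44 MeV × 1.602e-13 J/MeV = 1.7821e-10 J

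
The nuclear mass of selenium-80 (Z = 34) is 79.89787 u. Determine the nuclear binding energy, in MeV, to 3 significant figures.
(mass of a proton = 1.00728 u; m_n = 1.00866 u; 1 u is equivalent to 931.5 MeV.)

697 MeV

Z = 34, so N = A − Z = 80 − 34 = 46.
Σm = 34·m_p + 46·m_n = 34.24752 + 46.39836 = 80.64588 u
The mass defect is 80.64588 − 79.89787 = 0.74801 u.
Binding energy = Δm·c² = 0.74801 × 931.5 MeV/u = 696.771 MeV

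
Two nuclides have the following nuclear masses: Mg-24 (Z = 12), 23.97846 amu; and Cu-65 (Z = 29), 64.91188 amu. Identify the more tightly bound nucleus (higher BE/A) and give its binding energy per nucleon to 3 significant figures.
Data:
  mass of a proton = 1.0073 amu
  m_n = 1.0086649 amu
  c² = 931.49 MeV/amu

Mg-24: Σm = 12(1.0073) + 12(1.0086649) = 24.1915788 amu; Δm = 0.2131188 amu; E_B = 198.52 MeV; E_B/A = 8.272 MeV
Cu-65: Σm = 29(1.0073) + 36(1.0086649) = 65.5236364 amu; Δm = 0.6117564 amu; E_B = 569.84 MeV; E_B/A = 8.767 MeV
Cu-65 has the higher binding energy per nucleon, so it is the more tightly bound nucleus.

Cu-65; 8.77 MeV/nucleon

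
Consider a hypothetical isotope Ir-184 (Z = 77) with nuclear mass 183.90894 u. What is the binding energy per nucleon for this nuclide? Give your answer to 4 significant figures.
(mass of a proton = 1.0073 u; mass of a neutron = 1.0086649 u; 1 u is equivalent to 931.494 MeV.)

8.000 MeV/nucleon

Mass of separated nucleons = 77(1.0073) + 107(1.0086649) = 77.5621 + 107.9271443 = 185.4892443 u
Mass defect Δm = 185.4892443 − 183.90894 = 1.5803043 u
E_B = 1.5803043 × 931.494 = 1472.04 MeV
Dividing by A = 184 gives 8.000 MeV per nucleon.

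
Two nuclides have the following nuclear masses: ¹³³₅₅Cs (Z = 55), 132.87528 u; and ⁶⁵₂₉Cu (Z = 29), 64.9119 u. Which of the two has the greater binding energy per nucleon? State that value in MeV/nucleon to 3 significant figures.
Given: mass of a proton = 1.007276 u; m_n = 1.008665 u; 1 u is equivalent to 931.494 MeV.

⁶⁵₂₉Cu; 8.76 MeV/nucleon

¹³³₅₅Cs: Σm = 55(1.007276) + 78(1.008665) = 134.076050 u; Δm = 1.200770 u; E_B = 1118.5 MeV; E_B/A = 8.410 MeV
⁶⁵₂₉Cu: Σm = 29(1.007276) + 36(1.008665) = 65.522944 u; Δm = 0.611044 u; E_B = 569.18 MeV; E_B/A = 8.757 MeV
⁶⁵₂₉Cu has the higher binding energy per nucleon, so it is the more tightly bound nucleus.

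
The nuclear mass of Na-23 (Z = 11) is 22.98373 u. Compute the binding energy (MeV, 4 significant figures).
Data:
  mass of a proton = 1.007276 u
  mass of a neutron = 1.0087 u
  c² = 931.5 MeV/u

Mass of separated nucleons = 11(1.007276) + 12(1.0087) = 11.080036 + 12.1044 = 23.184436 u
Δm = 23.184436 − 22.98373 = 0.200706 u
E_B = 0.200706 × 931.5 = 186.958 MeV

187.0 MeV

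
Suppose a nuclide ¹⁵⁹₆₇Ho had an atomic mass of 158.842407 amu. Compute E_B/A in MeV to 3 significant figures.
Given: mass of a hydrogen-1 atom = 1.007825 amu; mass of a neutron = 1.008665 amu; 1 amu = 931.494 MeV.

With 67 protons and 92 neutrons (A = 159):
Mass of separated nucleons = 67(1.007825) + 92(1.008665) = 67.524275 + 92.797180 = 160.321455 amu
The mass defect is 160.321455 − 158.842407 = 1.479048 amu.
Binding energy = Δm·c² = 1.479048 × 931.494 MeV/amu = 1377.72 MeV
BE/A = 1377.72 MeV / 159 = 8.6649 MeV/nucleon

8.66 MeV/nucleon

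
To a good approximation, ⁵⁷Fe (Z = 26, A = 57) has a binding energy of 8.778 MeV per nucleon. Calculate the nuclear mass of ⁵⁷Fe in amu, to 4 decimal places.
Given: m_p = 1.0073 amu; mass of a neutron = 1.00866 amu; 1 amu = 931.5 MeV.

56.9211 amu

Total binding energy = 57 × 8.778 = 500.346 MeV
Mass defect = 500.346 MeV / (931.5 MeV/amu) = 0.537140 amu
Constituent mass = 26(1.0073) + 31(1.00866) = 57.45826 amu
Nuclear mass = 57.45826 − 0.537140 = 56.921120 amu ≈ 56.9211 amu (to 4 decimal places)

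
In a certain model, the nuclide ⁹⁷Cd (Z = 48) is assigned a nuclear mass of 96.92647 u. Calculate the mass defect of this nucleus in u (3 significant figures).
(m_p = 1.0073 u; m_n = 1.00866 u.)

Z = 48, so N = A − Z = 97 − 48 = 49.
Total constituent mass: 48 × 1.0073 + 49 × 1.00866 = 97.77474 u
Δm = 97.77474 − 96.92647 = 0.84827 u

0.848 u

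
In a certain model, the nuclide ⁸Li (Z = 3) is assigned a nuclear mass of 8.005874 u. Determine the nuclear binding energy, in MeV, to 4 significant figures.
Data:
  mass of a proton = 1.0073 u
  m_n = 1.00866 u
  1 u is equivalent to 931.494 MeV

55.26 MeV

The nucleus contains 3 protons and 8 − 3 = 5 neutrons.
Total constituent mass: 3 × 1.0073 + 5 × 1.00866 = 8.06520 u
Mass defect Δm = 8.06520 − 8.005874 = 0.059326 u
E_B = 0.059326 × 931.494 = 55.2618 MeV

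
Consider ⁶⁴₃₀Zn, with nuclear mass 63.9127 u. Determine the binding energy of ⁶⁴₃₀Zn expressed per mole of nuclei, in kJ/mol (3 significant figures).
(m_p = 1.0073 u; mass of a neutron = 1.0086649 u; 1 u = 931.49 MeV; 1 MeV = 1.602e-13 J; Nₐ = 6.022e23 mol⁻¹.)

5.40e+10 kJ/mol

The nucleus contains 30 protons and 64 − 30 = 34 neutrons.
Total constituent mass: 30 × 1.0073 + 34 × 1.0086649 = 64.5136066 u
Δm = 64.5136066 − 63.9127 = 0.6009066 u
Converting to energy: 0.6009066 u × 931.49 MeV/u = 559.738 MeV
Per nucleus in joules: 559.738 MeV × 1.602e-13 J/MeV = 8.9670e-11 J
Per mole: 8.9670e-11 J × 6.022e23 mol⁻¹ = 5.3999e+13 J/mol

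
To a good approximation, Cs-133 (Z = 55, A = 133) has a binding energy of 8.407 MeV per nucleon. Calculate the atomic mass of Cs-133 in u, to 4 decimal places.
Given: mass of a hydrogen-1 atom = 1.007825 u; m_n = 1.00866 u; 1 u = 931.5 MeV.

132.9055 u

Total binding energy = 133 × 8.407 = 1118.131 MeV
Mass defect = 1118.131 MeV / (931.5 MeV/u) = 1.200355 u
Constituent mass = 55(1.007825) + 78(1.00866) = 134.105855 u
Atomic mass = 134.105855 − 1.200355 = 132.905500 u ≈ 132.9055 u (to 4 decimal places)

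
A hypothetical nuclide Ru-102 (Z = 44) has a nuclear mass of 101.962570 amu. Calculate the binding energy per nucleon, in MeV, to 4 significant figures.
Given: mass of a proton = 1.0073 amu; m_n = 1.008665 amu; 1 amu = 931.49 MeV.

Z = 44, so N = A − Z = 102 − 44 = 58.
Total constituent mass: 44 × 1.0073 + 58 × 1.008665 = 102.823770 amu
The mass defect is 102.823770 − 101.962570 = 0.861200 amu.
Converting to energy: 0.861200 amu × 931.49 MeV/amu = 802.199 MeV
BE/A = 802.199 MeV / 102 = 7.865 MeV/nucleon

7.865 MeV/nucleon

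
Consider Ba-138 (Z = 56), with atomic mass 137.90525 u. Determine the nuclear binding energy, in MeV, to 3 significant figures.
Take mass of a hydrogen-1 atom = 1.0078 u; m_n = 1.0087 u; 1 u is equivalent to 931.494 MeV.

Mass of separated nucleons = 56(1.0078) + 82(1.0087) = 56.4368 + 82.7134 = 139.1502 u
Mass defect Δm = 139.1502 − 137.90525 = 1.24495 u
Converting to energy: 1.24495 u × 931.494 MeV/u = 1159.66 MeV

1160 MeV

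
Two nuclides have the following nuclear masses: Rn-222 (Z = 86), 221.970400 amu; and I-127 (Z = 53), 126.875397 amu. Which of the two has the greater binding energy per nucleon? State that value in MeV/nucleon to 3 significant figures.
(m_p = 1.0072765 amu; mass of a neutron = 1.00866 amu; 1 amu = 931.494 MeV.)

Rn-222: Σm = 86(1.0072765) + 136(1.00866) = 223.8035390 amu; Δm = 1.8331390 amu; E_B = 1707.6 MeV; E_B/A = 7.692 MeV
I-127: Σm = 53(1.0072765) + 74(1.00866) = 128.0264945 amu; Δm = 1.1510975 amu; E_B = 1072.2 MeV; E_B/A = 8.443 MeV
I-127 has the higher binding energy per nucleon, so it is the more tightly bound nucleus.

I-127; 8.44 MeV/nucleon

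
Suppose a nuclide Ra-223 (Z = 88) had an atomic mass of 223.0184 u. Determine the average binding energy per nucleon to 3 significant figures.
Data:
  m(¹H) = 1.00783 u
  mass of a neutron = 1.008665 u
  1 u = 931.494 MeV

The nucleus contains 88 protons and 223 − 88 = 135 neutrons.
Total constituent mass: 88 × 1.00783 + 135 × 1.008665 = 224.858815 u
The mass defect is 224.858815 − 223.0184 = 1.840415 u.
Converting to energy: 1.840415 u × 931.494 MeV/u = 1714.34 MeV
BE/A = 1714.34 MeV / 223 = 7.688 MeV/nucleon

7.69 MeV/nucleon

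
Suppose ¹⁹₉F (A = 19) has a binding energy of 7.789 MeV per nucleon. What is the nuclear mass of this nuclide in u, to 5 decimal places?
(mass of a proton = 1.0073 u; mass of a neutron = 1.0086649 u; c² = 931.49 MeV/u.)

Total binding energy = 19 × 7.789 = 147.991 MeV
Mass defect = 147.991 MeV / (931.49 MeV/u) = 0.1588756 u
Constituent mass = 9(1.0073) + 10(1.0086649) = 19.1523490 u
Nuclear mass = 19.1523490 − 0.1588756 = 18.9934734 u ≈ 18.99347 u (to 5 decimal places)

18.99347 u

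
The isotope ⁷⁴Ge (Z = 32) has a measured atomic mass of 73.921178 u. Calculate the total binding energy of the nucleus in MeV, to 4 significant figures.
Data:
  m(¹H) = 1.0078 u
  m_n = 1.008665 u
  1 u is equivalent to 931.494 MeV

644.9 MeV

Total constituent mass: 32 × 1.0078 + 42 × 1.008665 = 74.613530 u
Mass defect Δm = 74.613530 − 73.921178 = 0.692352 u
Converting to energy: 0.692352 u × 931.494 MeV/u = 644.922 MeV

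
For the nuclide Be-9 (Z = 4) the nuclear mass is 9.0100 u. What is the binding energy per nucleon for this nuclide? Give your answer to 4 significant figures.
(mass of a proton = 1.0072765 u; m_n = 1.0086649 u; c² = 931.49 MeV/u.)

The nucleus contains 4 protons and 9 − 4 = 5 neutrons.
Mass of separated nucleons = 4(1.0072765) + 5(1.0086649) = 4.0291060 + 5.0433245 = 9.0724305 u
Δm = 9.0724305 − 9.0100 = 0.0624305 u
Binding energy = Δm·c² = 0.0624305 × 931.49 MeV/u = 58.1534 MeV
Dividing by A = 9 gives 6.461 MeV per nucleon.

6.461 MeV/nucleon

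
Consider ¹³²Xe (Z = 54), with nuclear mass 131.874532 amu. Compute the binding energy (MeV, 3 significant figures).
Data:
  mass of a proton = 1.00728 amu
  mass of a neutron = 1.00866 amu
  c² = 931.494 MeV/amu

1110 MeV

The nucleus contains 54 protons and 132 − 54 = 78 neutrons.
Total constituent mass: 54 × 1.00728 + 78 × 1.00866 = 133.06860 amu
The mass defect is 133.06860 − 131.874532 = 1.194068 amu.
E_B = 1.194068 × 931.494 = 1112.27 MeV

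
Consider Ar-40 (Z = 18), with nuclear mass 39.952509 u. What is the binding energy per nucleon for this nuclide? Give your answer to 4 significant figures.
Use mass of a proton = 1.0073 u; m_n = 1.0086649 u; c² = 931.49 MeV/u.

Mass of separated nucleons = 18(1.0073) + 22(1.0086649) = 18.1314 + 22.1906278 = 40.3220278 u
The mass defect is 40.3220278 − 39.952509 = 0.3695188 u.
Binding energy = Δm·c² = 0.3695188 × 931.49 MeV/u = 344.203 MeV
Per nucleon: 344.203 / 40 = 8.605 MeV

8.605 MeV/nucleon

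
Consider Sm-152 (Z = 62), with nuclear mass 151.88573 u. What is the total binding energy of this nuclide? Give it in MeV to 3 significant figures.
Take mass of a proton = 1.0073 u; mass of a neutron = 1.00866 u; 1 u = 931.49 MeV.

With 62 protons and 90 neutrons (A = 152):
Mass of separated nucleons = 62(1.0073) + 90(1.00866) = 62.4526 + 90.77940 = 153.23200 u
Mass defect Δm = 153.23200 − 151.88573 = 1.34627 u
E_B = 1.34627 × 931.49 = 1254.04 MeV

1250 MeV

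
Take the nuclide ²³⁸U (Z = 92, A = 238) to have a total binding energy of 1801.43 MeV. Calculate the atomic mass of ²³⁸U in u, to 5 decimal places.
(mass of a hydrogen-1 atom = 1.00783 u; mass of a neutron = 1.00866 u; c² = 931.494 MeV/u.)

Mass defect = 1801.43 MeV / (931.494 MeV/u) = 1.9339148 u
Constituent mass = 92(1.00783) + 146(1.00866) = 239.98472 u
Atomic mass = 239.98472 − 1.9339148 = 238.0508052 u ≈ 238.05081 u (to 5 decimal places)

238.05081 u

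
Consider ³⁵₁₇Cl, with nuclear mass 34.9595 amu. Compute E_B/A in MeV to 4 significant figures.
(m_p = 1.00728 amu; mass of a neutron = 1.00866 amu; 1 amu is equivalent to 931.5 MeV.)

8.520 MeV/nucleon

The nucleus contains 17 protons and 35 − 17 = 18 neutrons.
Total constituent mass: 17 × 1.00728 + 18 × 1.00866 = 35.27964 amu
The mass defect is 35.27964 − 34.9595 = 0.32014 amu.
Converting to energy: 0.32014 amu × 931.5 MeV/amu = 298.210 MeV
BE/A = 298.210 MeV / 35 = 8.520 MeV/nucleon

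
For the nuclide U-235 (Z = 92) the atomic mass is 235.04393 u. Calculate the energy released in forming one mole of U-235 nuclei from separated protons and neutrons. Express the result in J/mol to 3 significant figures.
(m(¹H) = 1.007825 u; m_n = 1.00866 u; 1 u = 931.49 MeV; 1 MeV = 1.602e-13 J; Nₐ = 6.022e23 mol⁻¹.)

1.72e+14 J/mol

Total constituent mass: 92 × 1.007825 + 143 × 1.00866 = 236.958280 u
The mass defect is 236.958280 − 235.04393 = 1.914350 u.
E_B = 1.914350 × 931.49 = 1783.20 MeV
Per nucleus in joules: 1783.20 MeV × 1.602e-13 J/MeV = 2.8567e-10 J
Per mole: 2.8567e-10 J × 6.022e23 mol⁻¹ = 1.7203e+14 J/mol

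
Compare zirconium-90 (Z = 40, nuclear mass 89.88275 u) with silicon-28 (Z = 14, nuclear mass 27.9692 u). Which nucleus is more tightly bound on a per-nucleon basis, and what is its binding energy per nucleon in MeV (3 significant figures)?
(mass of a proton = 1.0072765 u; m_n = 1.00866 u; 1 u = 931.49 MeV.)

zirconium-90: Σm = 40(1.0072765) + 50(1.00866) = 90.7240600 u; Δm = 0.8413100 u; E_B = 783.67 MeV; E_B/A = 8.707 MeV
silicon-28: Σm = 14(1.0072765) + 14(1.00866) = 28.2231110 u; Δm = 0.2539110 u; E_B = 236.52 MeV; E_B/A = 8.447 MeV
zirconium-90 has the higher binding energy per nucleon, so it is the more tightly bound nucleus.

zirconium-90; 8.71 MeV/nucleon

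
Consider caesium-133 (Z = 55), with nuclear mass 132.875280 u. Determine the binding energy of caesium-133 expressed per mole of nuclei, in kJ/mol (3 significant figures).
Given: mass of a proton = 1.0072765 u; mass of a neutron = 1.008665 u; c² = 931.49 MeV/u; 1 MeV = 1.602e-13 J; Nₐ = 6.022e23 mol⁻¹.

Z = 55, so N = A − Z = 133 − 55 = 78.
Total constituent mass: 55 × 1.0072765 + 78 × 1.008665 = 134.0760775 u
The mass defect is 134.0760775 − 132.875280 = 1.2007975 u.
E_B = 1.2007975 × 931.49 = 1118.53 MeV
Per nucleus in joules: 1118.53 MeV × 1.602e-13 J/MeV = 1.7919e-10 J
Per mole: 1.7919e-10 J × 6.022e23 mol⁻¹ = 1.0791e+14 J/mol

1.08e+11 kJ/mol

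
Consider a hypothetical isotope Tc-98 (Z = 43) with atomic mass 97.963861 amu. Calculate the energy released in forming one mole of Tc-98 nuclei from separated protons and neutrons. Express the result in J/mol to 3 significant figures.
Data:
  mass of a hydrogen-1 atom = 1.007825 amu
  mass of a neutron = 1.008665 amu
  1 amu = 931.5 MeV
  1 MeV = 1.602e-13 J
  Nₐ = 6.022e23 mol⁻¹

7.63e+13 J/mol

The nucleus contains 43 protons and 98 − 43 = 55 neutrons.
Mass of separated nucleons = 43(1.007825) + 55(1.008665) = 43.336475 + 55.476575 = 98.813050 amu
Mass defect Δm = 98.813050 − 97.963861 = 0.849189 amu
Binding energy = Δm·c² = 0.849189 × 931.5 MeV/amu = 791.020 MeV
Per nucleus in joules: 791.020 MeV × 1.602e-13 J/MeV = 1.2672e-10 J
Per mole: 1.2672e-10 J × 6.022e23 mol⁻¹ = 7.6311e+13 J/mol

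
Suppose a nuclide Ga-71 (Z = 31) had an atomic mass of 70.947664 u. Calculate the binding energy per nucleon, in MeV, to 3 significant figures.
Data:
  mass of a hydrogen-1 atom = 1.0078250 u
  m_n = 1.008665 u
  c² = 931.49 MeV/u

With 31 protons and 40 neutrons (A = 71):
Total constituent mass: 31 × 1.0078250 + 40 × 1.008665 = 71.5891750 u
Mass defect Δm = 71.5891750 − 70.947664 = 0.6415110 u
Binding energy = Δm·c² = 0.6415110 × 931.49 MeV/u = 597.561 MeV
Per nucleon: 597.561 / 71 = 8.416 MeV

8.42 MeV/nucleon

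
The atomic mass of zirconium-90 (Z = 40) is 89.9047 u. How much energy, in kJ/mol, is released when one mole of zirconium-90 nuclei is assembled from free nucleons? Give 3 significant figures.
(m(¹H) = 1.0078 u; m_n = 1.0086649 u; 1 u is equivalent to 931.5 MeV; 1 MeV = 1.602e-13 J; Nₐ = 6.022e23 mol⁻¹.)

Z = 40, so N = A − Z = 90 − 40 = 50.
Σm = 40·m(¹H) + 50·m_n = 40.3120 + 50.4332450 = 90.7452450 u
The mass defect is 90.7452450 − 89.9047 = 0.8405450 u.
Converting to energy: 0.8405450 u × 931.5 MeV/u = 782.968 MeV
Per nucleus in joules: 782.968 MeV × 1.602e-13 J/MeV = 1.2543e-10 J
Per mole: 1.2543e-10 J × 6.022e23 mol⁻¹ = 7.5534e+13 J/mol

7.55e+10 kJ/mol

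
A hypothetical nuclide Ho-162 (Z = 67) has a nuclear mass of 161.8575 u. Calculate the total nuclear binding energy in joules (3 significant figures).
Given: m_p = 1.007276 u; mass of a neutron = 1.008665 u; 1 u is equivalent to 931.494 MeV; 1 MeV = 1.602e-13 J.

2.17e-10 J

With 67 protons and 95 neutrons (A = 162):
Mass of separated nucleons = 67(1.007276) + 95(1.008665) = 67.487492 + 95.823175 = 163.310667 u
The mass defect is 163.310667 − 161.8575 = 1.453167 u.
E_B = 1.453167 × 931.494 = 1353.62 MeV
In joules: 1353.62 MeV × 1.602e-13 J/MeV = 2.1685e-10 J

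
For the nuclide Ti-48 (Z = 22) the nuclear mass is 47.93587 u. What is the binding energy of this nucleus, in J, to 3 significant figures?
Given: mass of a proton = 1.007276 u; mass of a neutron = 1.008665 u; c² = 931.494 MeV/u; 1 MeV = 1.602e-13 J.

6.71e-11 J

Σm = 22·m_p + 26·m_n = 22.160072 + 26.225290 = 48.385362 u
Mass defect Δm = 48.385362 − 47.93587 = 0.449492 u
Binding energy = Δm·c² = 0.449492 × 931.494 MeV/u = 418.699 MeV
In joules: 418.699 MeV × 1.602e-13 J/MeV = 6.7076e-11 J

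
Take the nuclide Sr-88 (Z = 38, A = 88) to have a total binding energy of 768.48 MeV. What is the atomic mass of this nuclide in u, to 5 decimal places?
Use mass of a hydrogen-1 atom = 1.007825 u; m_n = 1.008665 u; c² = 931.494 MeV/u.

Mass defect = 768.48 MeV / (931.494 MeV/u) = 0.8249973 u
Constituent mass = 38(1.007825) + 50(1.008665) = 88.730600 u
Atomic mass = 88.730600 − 0.8249973 = 87.9056027 u ≈ 87.90560 u (to 5 decimal places)

87.90560 u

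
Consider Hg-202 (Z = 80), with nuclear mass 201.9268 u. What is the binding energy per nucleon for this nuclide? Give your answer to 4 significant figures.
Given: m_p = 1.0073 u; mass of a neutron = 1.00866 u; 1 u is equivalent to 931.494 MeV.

Total constituent mass: 80 × 1.0073 + 122 × 1.00866 = 203.64052 u
The mass defect is 203.64052 − 201.9268 = 1.71372 u.
E_B = 1.71372 × 931.494 = 1596.32 MeV
Per nucleon: 1596.32 / 202 = 7.903 MeV

7.903 MeV/nucleon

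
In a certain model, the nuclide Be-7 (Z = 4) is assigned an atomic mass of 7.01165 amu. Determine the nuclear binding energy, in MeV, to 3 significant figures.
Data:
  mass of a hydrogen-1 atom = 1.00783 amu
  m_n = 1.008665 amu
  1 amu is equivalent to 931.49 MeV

42.5 MeV

The nucleus contains 4 protons and 7 − 4 = 3 neutrons.
Total constituent mass: 4 × 1.00783 + 3 × 1.008665 = 7.057315 amu
Mass defect Δm = 7.057315 − 7.01165 = 0.045665 amu
Converting to energy: 0.045665 amu × 931.49 MeV/amu = 42.5365 MeV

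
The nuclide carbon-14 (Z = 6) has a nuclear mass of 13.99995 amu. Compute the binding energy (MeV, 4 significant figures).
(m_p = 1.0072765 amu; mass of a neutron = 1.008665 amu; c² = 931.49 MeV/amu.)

105.3 MeV

With 6 protons and 8 neutrons (A = 14):
Total constituent mass: 6 × 1.0072765 + 8 × 1.008665 = 14.1129790 amu
Δm = 14.1129790 − 13.99995 = 0.1130290 amu
Converting to energy: 0.1130290 amu × 931.49 MeV/amu = 105.285 MeV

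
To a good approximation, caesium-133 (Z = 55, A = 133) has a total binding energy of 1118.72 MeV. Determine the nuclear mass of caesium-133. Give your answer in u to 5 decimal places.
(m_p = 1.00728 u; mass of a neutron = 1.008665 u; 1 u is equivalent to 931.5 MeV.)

Mass defect = 1118.72 MeV / (931.5 MeV/u) = 1.2009877 u
Constituent mass = 55(1.00728) + 78(1.008665) = 134.076270 u
Nuclear mass = 134.076270 − 1.2009877 = 132.8752823 u ≈ 132.87528 u (to 5 decimal places)

132.87528 u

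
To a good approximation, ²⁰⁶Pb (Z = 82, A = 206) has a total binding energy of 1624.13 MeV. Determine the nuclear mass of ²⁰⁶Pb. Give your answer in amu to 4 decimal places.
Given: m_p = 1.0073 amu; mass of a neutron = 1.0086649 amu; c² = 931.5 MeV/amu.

Mass defect = 1624.13 MeV / (931.5 MeV/amu) = 1.743564 amu
Constituent mass = 82(1.0073) + 124(1.0086649) = 207.6730476 amu
Nuclear mass = 207.6730476 − 1.743564 = 205.9294836 amu ≈ 205.9295 amu (to 4 decimal places)

205.9295 amu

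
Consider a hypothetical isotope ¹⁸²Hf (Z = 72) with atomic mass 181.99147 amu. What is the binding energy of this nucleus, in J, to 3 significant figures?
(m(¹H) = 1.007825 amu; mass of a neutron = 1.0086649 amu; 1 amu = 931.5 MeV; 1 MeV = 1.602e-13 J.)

Mass of separated nucleons = 72(1.007825) + 110(1.0086649) = 72.563400 + 110.9531390 = 183.5165390 amu
The mass defect is 183.5165390 − 181.99147 = 1.5250690 amu.
Converting to energy: 1.5250690 amu × 931.5 MeV/amu = 1420.60 MeV
In joules: 1420.60 MeV × 1.602e-13 J/MeV = 2.2758e-10 J

2.28e-10 J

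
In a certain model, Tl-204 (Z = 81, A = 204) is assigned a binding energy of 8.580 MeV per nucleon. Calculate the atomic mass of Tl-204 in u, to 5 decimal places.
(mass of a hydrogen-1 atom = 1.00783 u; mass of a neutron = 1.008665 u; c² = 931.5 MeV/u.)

Total binding energy = 204 × 8.580 = 1750.320 MeV
Mass defect = 1750.320 MeV / (931.5 MeV/u) = 1.8790338 u
Constituent mass = 81(1.00783) + 123(1.008665) = 205.700025 u
Atomic mass = 205.700025 − 1.8790338 = 203.8209912 u ≈ 203.82099 u (to 5 decimal places)

203.82099 u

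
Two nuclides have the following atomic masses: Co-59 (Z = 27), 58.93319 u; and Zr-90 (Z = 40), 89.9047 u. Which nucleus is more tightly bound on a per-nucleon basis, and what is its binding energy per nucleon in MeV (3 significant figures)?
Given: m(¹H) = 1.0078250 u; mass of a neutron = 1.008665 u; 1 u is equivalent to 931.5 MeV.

Co-59; 8.77 MeV/nucleon

Co-59: Σm = 27(1.0078250) + 32(1.008665) = 59.4885550 u; Δm = 0.5553650 u; E_B = 517.32 MeV; E_B/A = 8.768 MeV
Zr-90: Σm = 40(1.0078250) + 50(1.008665) = 90.7462500 u; Δm = 0.8415500 u; E_B = 783.90 MeV; E_B/A = 8.710 MeV
Co-59 has the higher binding energy per nucleon, so it is the more tightly bound nucleus.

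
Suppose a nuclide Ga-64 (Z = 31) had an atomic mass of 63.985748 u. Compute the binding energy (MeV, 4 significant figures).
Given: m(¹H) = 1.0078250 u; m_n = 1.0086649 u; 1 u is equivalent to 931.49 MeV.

505.6 MeV

The nucleus contains 31 protons and 64 − 31 = 33 neutrons.
Total constituent mass: 31 × 1.0078250 + 33 × 1.0086649 = 64.5285167 u
Δm = 64.5285167 − 63.985748 = 0.5427687 u
Converting to energy: 0.5427687 u × 931.49 MeV/u = 505.584 MeV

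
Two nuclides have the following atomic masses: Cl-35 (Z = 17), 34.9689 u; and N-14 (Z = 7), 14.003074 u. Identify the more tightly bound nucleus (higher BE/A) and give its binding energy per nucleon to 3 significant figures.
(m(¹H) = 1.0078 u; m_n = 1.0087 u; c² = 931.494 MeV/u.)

Cl-35; 8.52 MeV/nucleon

Cl-35: Σm = 17(1.0078) + 18(1.0087) = 35.2892 u; Δm = 0.3203 u; E_B = 298.358 MeV; E_B/A = 8.5245 MeV
N-14: Σm = 7(1.0078) + 7(1.0087) = 14.1155 u; Δm = 0.112426 u; E_B = 104.72 MeV; E_B/A = 7.480 MeV
Cl-35 has the higher binding energy per nucleon, so it is the more tightly bound nucleus.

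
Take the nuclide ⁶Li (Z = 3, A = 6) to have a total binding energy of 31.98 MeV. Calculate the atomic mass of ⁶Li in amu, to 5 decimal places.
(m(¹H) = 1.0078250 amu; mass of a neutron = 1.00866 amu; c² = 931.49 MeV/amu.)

6.01512 amu

Mass defect = 31.98 MeV / (931.49 MeV/amu) = 0.0343321 amu
Constituent mass = 3(1.0078250) + 3(1.00866) = 6.0494550 amu
Atomic mass = 6.0494550 − 0.0343321 = 6.0151229 amu ≈ 6.01512 amu (to 5 decimal places)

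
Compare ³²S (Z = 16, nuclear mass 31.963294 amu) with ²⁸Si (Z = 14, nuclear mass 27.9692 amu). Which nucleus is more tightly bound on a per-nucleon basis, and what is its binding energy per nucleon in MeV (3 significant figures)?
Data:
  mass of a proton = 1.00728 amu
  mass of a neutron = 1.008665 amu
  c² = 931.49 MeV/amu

³²S: Σm = 16(1.00728) + 16(1.008665) = 32.255120 amu; Δm = 0.291826 amu; E_B = 271.833 MeV; E_B/A = 8.4948 MeV
²⁸Si: Σm = 14(1.00728) + 14(1.008665) = 28.223230 amu; Δm = 0.254030 amu; E_B = 236.63 MeV; E_B/A = 8.451 MeV
³²S has the higher binding energy per nucleon, so it is the more tightly bound nucleus.

³²S; 8.49 MeV/nucleon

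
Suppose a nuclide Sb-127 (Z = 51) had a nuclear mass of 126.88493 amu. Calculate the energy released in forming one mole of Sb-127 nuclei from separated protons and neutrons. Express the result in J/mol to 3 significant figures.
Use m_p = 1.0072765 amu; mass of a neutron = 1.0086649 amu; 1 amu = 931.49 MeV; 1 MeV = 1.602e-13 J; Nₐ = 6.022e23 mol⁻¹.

The nucleus contains 51 protons and 127 − 51 = 76 neutrons.
Mass of separated nucleons = 51(1.0072765) + 76(1.0086649) = 51.3711015 + 76.6585324 = 128.0296339 amu
The mass defect is 128.0296339 − 126.88493 = 1.1447039 amu.
Binding energy = Δm·c² = 1.1447039 × 931.49 MeV/amu = 1066.28 MeV
Per nucleus in joules: 1066.28 MeV × 1.602e-13 J/MeV = 1.7082e-10 J
Per mole: 1.7082e-10 J × 6.022e23 mol⁻¹ = 1.0287e+14 J/mol

1.03e+14 J/mol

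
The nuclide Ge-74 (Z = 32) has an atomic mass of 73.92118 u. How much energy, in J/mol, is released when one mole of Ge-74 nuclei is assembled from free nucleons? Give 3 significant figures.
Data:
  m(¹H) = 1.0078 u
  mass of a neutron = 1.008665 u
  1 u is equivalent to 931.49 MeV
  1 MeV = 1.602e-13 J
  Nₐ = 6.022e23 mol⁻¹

6.22e+13 J/mol

Mass of separated nucleons = 32(1.0078) + 42(1.008665) = 32.2496 + 42.363930 = 74.613530 u
Mass defect Δm = 74.613530 − 73.92118 = 0.692350 u
Converting to energy: 0.692350 u × 931.49 MeV/u = 644.917 MeV
Per nucleus in joules: 644.917 MeV × 1.602e-13 J/MeV = 1.0332e-10 J
Per mole: 1.0332e-10 J × 6.022e23 mol⁻¹ = 6.2219e+13 J/mol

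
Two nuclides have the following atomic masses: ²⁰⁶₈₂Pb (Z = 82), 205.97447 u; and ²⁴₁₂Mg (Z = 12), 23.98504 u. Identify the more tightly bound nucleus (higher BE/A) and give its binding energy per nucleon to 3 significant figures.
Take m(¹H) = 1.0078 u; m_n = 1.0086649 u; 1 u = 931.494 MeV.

²⁴₁₂Mg; 8.25 MeV/nucleon

²⁰⁶₈₂Pb: Σm = 82(1.0078) + 124(1.0086649) = 207.7140476 u; Δm = 1.7395776 u; E_B = 1620.4 MeV; E_B/A = 7.866 MeV
²⁴₁₂Mg: Σm = 12(1.0078) + 12(1.0086649) = 24.1975788 u; Δm = 0.2125388 u; E_B = 197.98 MeV; E_B/A = 8.249 MeV
²⁴₁₂Mg has the higher binding energy per nucleon, so it is the more tightly bound nucleus.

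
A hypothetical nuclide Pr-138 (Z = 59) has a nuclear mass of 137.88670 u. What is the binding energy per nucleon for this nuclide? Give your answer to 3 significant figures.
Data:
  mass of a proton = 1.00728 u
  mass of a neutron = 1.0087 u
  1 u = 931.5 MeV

With 59 protons and 79 neutrons (A = 138):
Mass of separated nucleons = 59(1.00728) + 79(1.0087) = 59.42952 + 79.6873 = 139.11682 u
Δm = 139.11682 − 137.88670 = 1.23012 u
Binding energy = Δm·c² = 1.23012 × 931.5 MeV/u = 1145.86 MeV
BE/A = 1145.86 MeV / 138 = 8.303 MeV/nucleon

8.30 MeV/nucleon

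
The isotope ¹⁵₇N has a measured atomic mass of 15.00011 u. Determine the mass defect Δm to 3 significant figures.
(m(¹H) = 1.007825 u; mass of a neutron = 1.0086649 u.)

0.124 u

Z = 7, so N = A − Z = 15 − 7 = 8.
Mass of separated nucleons = 7(1.007825) + 8(1.0086649) = 7.054775 + 8.0693192 = 15.1240942 u
Δm = 15.1240942 − 15.00011 = 0.1239842 u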